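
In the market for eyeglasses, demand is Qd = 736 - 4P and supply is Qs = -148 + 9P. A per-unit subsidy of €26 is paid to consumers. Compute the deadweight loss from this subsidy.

Deadweight loss = €936

Pre-subsidy: 736 - 4P = -148 + 9P gives P* = 68, Q* = 464.
With the rebate, buyers effectively pay Pb = Ps − 26, where Ps is the price sellers receive.
Demand in terms of Ps becomes Qd = 736 − 4(Ps − 26) = 840 - 4Ps. Setting this equal to supply: 840 - 4Ps = -148 + 9Ps, so Ps = 76.
Buyers pay Pb = 76 − 26 = 50; Q' = -148 + 9·76 = 536.
The subsidy expands output by 536 − 464 = 72 past the efficient level; on those units the gap between marginal cost and willingness to pay runs from 0 up to 26.
DWL = ½ × 26 × 72 = 936.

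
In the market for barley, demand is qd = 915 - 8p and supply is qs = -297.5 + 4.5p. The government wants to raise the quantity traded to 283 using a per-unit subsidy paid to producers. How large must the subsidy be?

Required subsidy s = 50 per unit

At q = 283, invert demand for the buyer price: pb = (915 − 283)/8 = 79; invert supply for the seller price: ps = (283 − (-297.5))/4.5 = 129.
The subsidy must fill the gap: s = ps − pb = 129 − 79 = 50.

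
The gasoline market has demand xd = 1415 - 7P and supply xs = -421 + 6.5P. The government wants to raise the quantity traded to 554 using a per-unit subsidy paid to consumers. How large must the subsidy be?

At x = 554, invert demand for the buyer price: Pb = (1415 − 554)/7 = 123; invert supply for the seller price: Ps = (554 − (-421))/6.5 = 150.
The subsidy must fill the gap: s = Ps − Pb = 150 − 123 = 27.

Required subsidy s = 27 per unit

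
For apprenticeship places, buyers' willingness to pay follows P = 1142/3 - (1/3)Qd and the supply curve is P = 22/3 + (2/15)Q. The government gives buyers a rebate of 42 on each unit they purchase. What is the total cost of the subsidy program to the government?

Pre-subsidy: 1142/3 - (1/3)Q = 22/3 + (2/15)Q gives Q* = 800 and P* = 114.
With the rebate, buyers effectively pay Pb = Ps − 42, where Ps is the price sellers receive.
On the curves, Pb = 1142/3 - (1/3)Q and Ps = 22/3 + (2/15)Q; the wedge Ps − Pb = 42 gives 22/3 + (2/15)Q − (1142/3 - (1/3)Q) = 42, so Q' = 890.
Then Pb = 1142/3 − (1/3)·890 = 84 and Ps = 22/3 + (2/15)·890 = 126.
Government outlay = subsidy × quantity = 42 × 890 = 37380.

Government cost = 37380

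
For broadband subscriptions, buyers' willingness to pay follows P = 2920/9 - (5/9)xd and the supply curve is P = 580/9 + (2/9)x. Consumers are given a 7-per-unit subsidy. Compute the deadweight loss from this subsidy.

Deadweight loss = 31.5

Pre-subsidy: 2920/9 - (5/9)x = 580/9 + (2/9)x gives x* = 2340/7 and P* = 8740/63.
With the rebate, buyers effectively pay Pb = Ps − 7, where Ps is the price sellers receive.
On the curves, Pb = 2920/9 - (5/9)x and Ps = 580/9 + (2/9)x; the wedge Ps − Pb = 7 gives 580/9 + (2/9)x − (2920/9 - (5/9)x) = 7, so x' = 2403/7.
Then Pb = 2920/9 − (5/9)·(2403/7) = 8425/63 and Ps = 580/9 + (2/9)·(2403/7) = 8866/63.
The subsidy expands output by 2403/7 − 2340/7 = 9 past the efficient level; on those units the gap between marginal cost and willingness to pay runs from 0 up to 7.
DWL = ½ × 7 × 9 = 31.5.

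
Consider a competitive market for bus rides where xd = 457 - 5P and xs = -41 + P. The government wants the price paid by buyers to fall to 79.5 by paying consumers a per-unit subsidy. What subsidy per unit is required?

Required subsidy s = 21 per unit

At a buyer price of 79.5, quantity demanded is 457 − 5·79.5 = 59.5.
Sellers supply 59.5 only when they receive Ps with -41 + 1·Ps = 59.5, i.e. Ps = 100.5.
s = Ps − Pb = 100.5 − 79.5 = 21.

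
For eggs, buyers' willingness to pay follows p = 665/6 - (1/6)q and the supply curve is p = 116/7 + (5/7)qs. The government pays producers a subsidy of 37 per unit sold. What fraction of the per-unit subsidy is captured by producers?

Pre-subsidy: 665/6 - (1/6)q = 116/7 + (5/7)q gives q* = 107 and p* = 93.
With the subsidy, sellers receive ps = pb + 37 for each unit, where pb is the price buyers pay.
On the curves, pb = 665/6 - (1/6)q and ps = 116/7 + (5/7)q; the wedge ps − pb = 37 gives 116/7 + (5/7)q − (665/6 - (1/6)q) = 37, so q' = 149.
Then pb = 665/6 − (1/6)·149 = 86 and ps = 116/7 + (5/7)·149 = 123.
Buyers' price falls by p* − pb = 93 − 86 = 7; sellers' price rises by ps − p* = 123 − 93 = 30.
So producers capture 30/37 = 30/37 of each unit of subsidy.

Producer share = 30/37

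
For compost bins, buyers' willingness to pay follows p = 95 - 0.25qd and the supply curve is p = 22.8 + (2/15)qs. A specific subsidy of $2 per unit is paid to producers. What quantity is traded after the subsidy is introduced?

q' = 4452/23

Pre-subsidy: 95 - 0.25q = 22.8 + (2/15)q gives q* = 4332/23 and p* = 1102/23.
With the subsidy, sellers receive ps = pb + 2 for each unit, where pb is the price buyers pay.
On the curves, pb = 95 - 0.25q and ps = 22.8 + (2/15)q; the wedge ps − pb = 2 gives 22.8 + (2/15)q − (95 - 0.25q) = 2, so q' = 4452/23.
Then pb = 95 − 0.25·(4452/23) = 1072/23 and ps = 22.8 + (2/15)·(4452/23) = 1118/23.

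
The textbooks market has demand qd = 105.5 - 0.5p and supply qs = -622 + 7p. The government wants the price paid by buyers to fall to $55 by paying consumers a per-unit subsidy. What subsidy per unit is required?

Required subsidy s = $45 per unit

At a buyer price of 55, quantity demanded is 105.5 − 0.5·55 = 78.
Sellers supply 78 only when they receive ps with -622 + 7·ps = 78, i.e. ps = 100.
s = ps − pb = 100 − 55 = 45.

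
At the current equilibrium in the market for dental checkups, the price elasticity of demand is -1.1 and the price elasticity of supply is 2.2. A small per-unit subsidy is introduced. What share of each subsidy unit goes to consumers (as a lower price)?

For a small subsidy around the equilibrium, the benefit split depends on the relative slopes, which at a point are proportional to the elasticities.
Buyer share = εs/(εs + |εd|) = 2.2/(2.2 + 1.1) = 2/3; seller share = |εd|/(εs + |εd|) = 1/3.

Consumer share = 2/3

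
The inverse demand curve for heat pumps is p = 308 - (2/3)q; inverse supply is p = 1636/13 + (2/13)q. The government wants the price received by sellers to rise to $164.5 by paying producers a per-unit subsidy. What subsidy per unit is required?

At a seller price of 164.5, quantity supplied is -818 + 6.5·164.5 = 251.25.
Buyers absorb 251.25 only when they pay pb = 308 − (2/3)·251.25 = 140.5.
s = ps − pb = 164.5 − 140.5 = 24.

Required subsidy s = $24 per unit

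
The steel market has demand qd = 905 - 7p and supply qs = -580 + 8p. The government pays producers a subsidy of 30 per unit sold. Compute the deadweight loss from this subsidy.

Pre-subsidy: 905 - 7p = -580 + 8p gives p* = 99, q* = 212.
With the subsidy, sellers receive ps = pb + 30 for each unit, where pb is the price buyers pay.
Supply in terms of pb becomes qs = -580 + 8(pb + 30) = -340 + 8pb. Setting this equal to demand: 905 - 7pb = -340 + 8pb, so pb = 83.
Sellers receive ps = 83 + 30 = 113; q' = 905 − 7·83 = 324.
The subsidy expands output by 324 − 212 = 112 past the efficient level; on those units the gap between marginal cost and willingness to pay runs from 0 up to 30.
DWL = ½ × 30 × 112 = 1680.

Deadweight loss = 1680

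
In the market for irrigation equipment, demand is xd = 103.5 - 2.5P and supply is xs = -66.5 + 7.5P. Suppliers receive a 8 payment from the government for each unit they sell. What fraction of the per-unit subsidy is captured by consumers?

Consumer share = 0.75

Pre-subsidy: 103.5 - 2.5P = -66.5 + 7.5P gives P* = 17, x* = 61.
With the subsidy, sellers receive Ps = Pb + 8 for each unit, where Pb is the price buyers pay.
Supply in terms of Pb becomes xs = -66.5 + 7.5(Pb + 8) = -6.5 + 7.5Pb. Setting this equal to demand: 103.5 - 2.5Pb = -6.5 + 7.5Pb, so Pb = 11.
Sellers receive Ps = 11 + 8 = 19; x' = 103.5 − 2.5·11 = 76.
Buyers' price falls by P* − Pb = 17 − 11 = 6; sellers' price rises by Ps − P* = 19 − 17 = 2.
So consumers capture 6/8 = 0.75 of each unit of subsidy.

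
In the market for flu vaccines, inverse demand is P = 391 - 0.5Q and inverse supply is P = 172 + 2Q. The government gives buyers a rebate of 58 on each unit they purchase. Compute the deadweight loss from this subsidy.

Pre-subsidy: 391 - 0.5Q = 172 + 2Q gives Q* = 87.6 and P* = 347.2.
With the rebate, buyers effectively pay Pb = Ps − 58, where Ps is the price sellers receive.
On the curves, Pb = 391 - 0.5Q and Ps = 172 + 2Q; the wedge Ps − Pb = 58 gives 172 + 2Q − (391 - 0.5Q) = 58, so Q' = 110.8.
Then Pb = 391 − 0.5·110.8 = 335.6 and Ps = 172 + 2·110.8 = 393.6.
The subsidy expands output by 110.8 − 87.6 = 23.2 past the efficient level; on those units the gap between marginal cost and willingness to pay runs from 0 up to 58.
DWL = ½ × 58 × 23.2 = 672.8.

Deadweight loss = 672.8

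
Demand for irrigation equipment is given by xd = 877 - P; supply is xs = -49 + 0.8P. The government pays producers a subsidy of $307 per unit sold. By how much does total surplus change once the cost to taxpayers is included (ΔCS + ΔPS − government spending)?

Pre-subsidy: 877 - P = -49 + 0.8P gives P* = 4630/9, x* = 3263/9.
With the subsidy, sellers receive Ps = Pb + 307 for each unit, where Pb is the price buyers pay.
Supply in terms of Pb becomes xs = -49 + 0.8(Pb + 307) = 196.6 + 0.8Pb. Setting this equal to demand: 877 - Pb = 196.6 + 0.8Pb, so Pb = 378.
Sellers receive Ps = 378 + 307 = 685; x' = 877 − 1·378 = 499.
ΔCS = ½(3263/9 + 499)(4630/9 − 378) = 4760956/81; ΔPS = ½(3263/9 + 499)(685 − 4630/9) = 5951195/81.
Government spending = 307 × 499 = 153193.
Net change = 4760956/81 + 5951195/81 − 153193 = -188498/9. The loss equals the DWL triangle ½·307·1228/9.

Net change in total surplus = -188498/9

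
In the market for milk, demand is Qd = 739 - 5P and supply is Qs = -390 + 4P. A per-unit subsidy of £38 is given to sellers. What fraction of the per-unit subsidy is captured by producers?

Producer share = 5/9

Pre-subsidy: 739 - 5P = -390 + 4P gives P* = 1129/9, Q* = 1006/9.
With the subsidy, sellers receive Ps = Pb + 38 for each unit, where Pb is the price buyers pay.
Supply in terms of Pb becomes Qs = -390 + 4(Pb + 38) = -238 + 4Pb. Setting this equal to demand: 739 - 5Pb = -238 + 4Pb, so Pb = 977/9.
Sellers receive Ps = 977/9 + 38 = 1319/9; Q' = 739 − 5·(977/9) = 1766/9.
Buyers' price falls by P* − Pb = 1129/9 − 977/9 = 152/9; sellers' price rises by Ps − P* = 1319/9 − 1129/9 = 190/9.
So producers capture (190/9)/38 = 5/9 of each unit of subsidy.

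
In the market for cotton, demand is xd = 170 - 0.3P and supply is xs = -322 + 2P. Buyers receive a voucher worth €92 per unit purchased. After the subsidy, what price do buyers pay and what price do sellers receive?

Pre-subsidy: 170 - 0.3P = -322 + 2P gives P* = 4920/23, x* = 2434/23.
With the rebate, buyers effectively pay Pb = Ps − 92, where Ps is the price sellers receive.
Demand in terms of Ps becomes xd = 170 − 0.3(Ps − 92) = 197.6 - 0.3Ps. Setting this equal to supply: 197.6 - 0.3Ps = -322 + 2Ps, so Ps = 5196/23.
Buyers pay Pb = 5196/23 − 92 = 3080/23; x' = -322 + 2·(5196/23) = 2986/23.

Buyers pay 3080/23; sellers receive 5196/23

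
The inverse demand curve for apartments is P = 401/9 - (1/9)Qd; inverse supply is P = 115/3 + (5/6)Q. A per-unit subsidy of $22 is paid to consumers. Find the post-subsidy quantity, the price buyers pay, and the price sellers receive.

Q' = 508/17; buyers pay 701/17; sellers receive 1075/17

Pre-subsidy: 401/9 - (1/9)Q = 115/3 + (5/6)Q gives Q* = 112/17 and P* = 745/17.
With the rebate, buyers effectively pay Pb = Ps − 22, where Ps is the price sellers receive.
On the curves, Pb = 401/9 - (1/9)Q and Ps = 115/3 + (5/6)Q; the wedge Ps − Pb = 22 gives 115/3 + (5/6)Q − (401/9 - (1/9)Q) = 22, so Q' = 508/17.
Then Pb = 401/9 − (1/9)·(508/17) = 701/17 and Ps = 115/3 + (5/6)·(508/17) = 1075/17.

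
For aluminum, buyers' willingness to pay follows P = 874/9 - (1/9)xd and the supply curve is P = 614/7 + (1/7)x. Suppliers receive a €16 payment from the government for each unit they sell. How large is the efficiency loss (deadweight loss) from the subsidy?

Pre-subsidy: 874/9 - (1/9)x = 614/7 + (1/7)x gives x* = 37 and P* = 93.
With the subsidy, sellers receive Ps = Pb + 16 for each unit, where Pb is the price buyers pay.
On the curves, Pb = 874/9 - (1/9)x and Ps = 614/7 + (1/7)x; the wedge Ps − Pb = 16 gives 614/7 + (1/7)x − (874/9 - (1/9)x) = 16, so x' = 100.
Then Pb = 874/9 − (1/9)·100 = 86 and Ps = 614/7 + (1/7)·100 = 102.
The subsidy expands output by 100 − 37 = 63 past the efficient level; on those units the gap between marginal cost and willingness to pay runs from 0 up to 16.
DWL = ½ × 16 × 63 = 504.

Deadweight loss = €504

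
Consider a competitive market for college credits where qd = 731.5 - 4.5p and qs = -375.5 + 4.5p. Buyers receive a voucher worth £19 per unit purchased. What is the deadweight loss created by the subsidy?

Deadweight loss = £406.125

Pre-subsidy: 731.5 - 4.5p = -375.5 + 4.5p gives p* = 123, q* = 178.
With the rebate, buyers effectively pay pb = ps − 19, where ps is the price sellers receive.
Demand in terms of ps becomes qd = 731.5 − 4.5(ps − 19) = 817 - 4.5ps. Setting this equal to supply: 817 - 4.5ps = -375.5 + 4.5ps, so ps = 132.5.
Buyers pay pb = 132.5 − 19 = 113.5; q' = -375.5 + 4.5·132.5 = 220.75.
The subsidy expands output by 220.75 − 178 = 42.75 past the efficient level; on those units the gap between marginal cost and willingness to pay runs from 0 up to 19.
DWL = ½ × 19 × 42.75 = 406.125.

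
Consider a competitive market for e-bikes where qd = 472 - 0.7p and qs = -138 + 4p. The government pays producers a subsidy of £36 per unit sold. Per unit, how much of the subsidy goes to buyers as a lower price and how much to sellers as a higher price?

Pre-subsidy: 472 - 0.7p = -138 + 4p gives p* = 6100/47, q* = 17914/47.
With the subsidy, sellers receive ps = pb + 36 for each unit, where pb is the price buyers pay.
Supply in terms of pb becomes qs = -138 + 4(pb + 36) = 6 + 4pb. Setting this equal to demand: 472 - 0.7pb = 6 + 4pb, so pb = 4660/47.
Sellers receive ps = 4660/47 + 36 = 6352/47; q' = 472 − 0.7·(4660/47) = 18922/47.
Buyers' price falls by p* − pb = 6100/47 − 4660/47 = 1440/47; sellers' price rises by ps − p* = 6352/47 − 6100/47 = 252/47.

Buyers gain 1440/47 per unit; sellers gain 252/47 per unit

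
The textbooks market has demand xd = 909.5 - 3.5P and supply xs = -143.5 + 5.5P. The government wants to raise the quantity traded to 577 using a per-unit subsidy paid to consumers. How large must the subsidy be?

At x = 577, invert demand for the buyer price: Pb = (909.5 − 577)/3.5 = 95; invert supply for the seller price: Ps = (577 − (-143.5))/5.5 = 131.
The subsidy must fill the gap: s = Ps − Pb = 131 − 95 = 36.

Required subsidy s = 36 per unit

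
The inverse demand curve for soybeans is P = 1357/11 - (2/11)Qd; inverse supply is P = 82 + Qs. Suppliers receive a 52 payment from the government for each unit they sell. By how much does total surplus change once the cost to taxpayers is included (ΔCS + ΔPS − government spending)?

Net change in total surplus = -1144

Pre-subsidy: 1357/11 - (2/11)Q = 82 + Q gives Q* = 35 and P* = 117.
With the subsidy, sellers receive Ps = Pb + 52 for each unit, where Pb is the price buyers pay.
On the curves, Pb = 1357/11 - (2/11)Q and Ps = 82 + Q; the wedge Ps − Pb = 52 gives 82 + Q − (1357/11 - (2/11)Q) = 52, so Q' = 79.
Then Pb = 1357/11 − (2/11)·79 = 109 and Ps = 82 + 1·79 = 161.
ΔCS = ½(35 + 79)(117 − 109) = 456; ΔPS = ½(35 + 79)(161 − 117) = 2508.
Government spending = 52 × 79 = 4108.
Net change = 456 + 2508 − 4108 = -1144. The loss equals the DWL triangle ½·52·44.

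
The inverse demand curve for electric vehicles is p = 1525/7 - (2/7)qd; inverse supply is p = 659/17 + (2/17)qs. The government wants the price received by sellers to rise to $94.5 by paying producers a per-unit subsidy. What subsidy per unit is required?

Required subsidy s = $12 per unit

At a seller price of 94.5, quantity supplied is -329.5 + 8.5·94.5 = 473.75.
Buyers absorb 473.75 only when they pay pb = 1525/7 − (2/7)·473.75 = 82.5.
s = ps − pb = 94.5 − 82.5 = 12.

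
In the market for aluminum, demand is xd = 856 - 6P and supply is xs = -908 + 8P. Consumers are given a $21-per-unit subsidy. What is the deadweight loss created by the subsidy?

Deadweight loss = $756

Pre-subsidy: 856 - 6P = -908 + 8P gives P* = 126, x* = 100.
With the rebate, buyers effectively pay Pb = Ps − 21, where Ps is the price sellers receive.
Demand in terms of Ps becomes xd = 856 − 6(Ps − 21) = 982 - 6Ps. Setting this equal to supply: 982 - 6Ps = -908 + 8Ps, so Ps = 135.
Buyers pay Pb = 135 − 21 = 114; x' = -908 + 8·135 = 172.
The subsidy expands output by 172 − 100 = 72 past the efficient level; on those units the gap between marginal cost and willingness to pay runs from 0 up to 21.
DWL = ½ × 21 × 72 = 756.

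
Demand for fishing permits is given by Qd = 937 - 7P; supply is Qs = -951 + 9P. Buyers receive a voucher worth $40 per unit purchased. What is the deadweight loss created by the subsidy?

Pre-subsidy: 937 - 7P = -951 + 9P gives P* = 118, Q* = 111.
With the rebate, buyers effectively pay Pb = Ps − 40, where Ps is the price sellers receive.
Demand in terms of Ps becomes Qd = 937 − 7(Ps − 40) = 1217 - 7Ps. Setting this equal to supply: 1217 - 7Ps = -951 + 9Ps, so Ps = 135.5.
Buyers pay Pb = 135.5 − 40 = 95.5; Q' = -951 + 9·135.5 = 268.5.
The subsidy expands output by 268.5 − 111 = 157.5 past the efficient level; on those units the gap between marginal cost and willingness to pay runs from 0 up to 40.
DWL = ½ × 40 × 157.5 = 3150.

Deadweight loss = $3150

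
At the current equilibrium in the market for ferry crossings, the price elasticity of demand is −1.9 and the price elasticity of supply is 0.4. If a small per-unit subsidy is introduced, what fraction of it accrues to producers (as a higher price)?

For a small subsidy around the equilibrium, the benefit split depends on the relative slopes, which at a point are proportional to the elasticities.
Buyer share = εs/(εs + |εd|) = 0.4/(0.4 + 1.9) = 4/23; seller share = |εd|/(εs + |εd|) = 19/23.
So producers capture 19/23 of the subsidy.

Producer share = 19/23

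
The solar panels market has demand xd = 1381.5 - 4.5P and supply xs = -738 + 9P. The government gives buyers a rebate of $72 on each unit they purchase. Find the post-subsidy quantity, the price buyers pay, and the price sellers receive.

Pre-subsidy: 1381.5 - 4.5P = -738 + 9P gives P* = 157, x* = 675.
With the rebate, buyers effectively pay Pb = Ps − 72, where Ps is the price sellers receive.
Demand in terms of Ps becomes xd = 1381.5 − 4.5(Ps − 72) = 1705.5 - 4.5Ps. Setting this equal to supply: 1705.5 - 4.5Ps = -738 + 9Ps, so Ps = 181.
Buyers pay Pb = 181 − 72 = 109; x' = -738 + 9·181 = 891.

x' = 891; buyers pay $109; sellers receive $181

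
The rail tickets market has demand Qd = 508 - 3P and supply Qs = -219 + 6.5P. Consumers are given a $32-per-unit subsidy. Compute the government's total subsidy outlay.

Pre-subsidy: 508 - 3P = -219 + 6.5P gives P* = 1454/19, Q* = 5290/19.
With the rebate, buyers effectively pay Pb = Ps − 32, where Ps is the price sellers receive.
Demand in terms of Ps becomes Qd = 508 − 3(Ps − 32) = 604 - 3Ps. Setting this equal to supply: 604 - 3Ps = -219 + 6.5Ps, so Ps = 1646/19.
Buyers pay Pb = 1646/19 − 32 = 1038/19; Q' = -219 + 6.5·(1646/19) = 6538/19.
Government outlay = subsidy × quantity = 32 × 6538/19 = 209216/19.

Government cost = 209216/19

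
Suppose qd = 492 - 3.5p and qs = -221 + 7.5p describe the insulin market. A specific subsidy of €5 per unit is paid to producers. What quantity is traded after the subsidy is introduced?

q' = 12191/44

Pre-subsidy: 492 - 3.5p = -221 + 7.5p gives p* = 713/11, q* = 5833/22.
With the subsidy, sellers receive ps = pb + 5 for each unit, where pb is the price buyers pay.
Supply in terms of pb becomes qs = -221 + 7.5(pb + 5) = -183.5 + 7.5pb. Setting this equal to demand: 492 - 3.5pb = -183.5 + 7.5pb, so pb = 1351/22.
Sellers receive ps = 1351/22 + 5 = 1461/22; q' = 492 − 3.5·(1351/22) = 12191/44.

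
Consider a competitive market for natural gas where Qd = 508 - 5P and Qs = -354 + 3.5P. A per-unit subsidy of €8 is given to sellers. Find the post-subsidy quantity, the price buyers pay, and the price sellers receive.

Pre-subsidy: 508 - 5P = -354 + 3.5P gives P* = 1724/17, Q* = 16/17.
With the subsidy, sellers receive Ps = Pb + 8 for each unit, where Pb is the price buyers pay.
Supply in terms of Pb becomes Qs = -354 + 3.5(Pb + 8) = -326 + 3.5Pb. Setting this equal to demand: 508 - 5Pb = -326 + 3.5Pb, so Pb = 1668/17.
Sellers receive Ps = 1668/17 + 8 = 1804/17; Q' = 508 − 5·(1668/17) = 296/17.

Q' = 296/17; buyers pay 1668/17; sellers receive 1804/17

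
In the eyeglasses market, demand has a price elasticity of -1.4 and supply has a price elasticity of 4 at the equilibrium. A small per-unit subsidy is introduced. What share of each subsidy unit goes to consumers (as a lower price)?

Consumer share = 20/27

For a small subsidy around the equilibrium, the benefit split depends on the relative slopes, which at a point are proportional to the elasticities.
Buyer share = εs/(εs + |εd|) = 4/(4 + 1.4) = 20/27; seller share = |εd|/(εs + |εd|) = 7/27.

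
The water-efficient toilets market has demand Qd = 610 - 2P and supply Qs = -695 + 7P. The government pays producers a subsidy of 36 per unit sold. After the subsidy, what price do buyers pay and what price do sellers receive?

Pre-subsidy: 610 - 2P = -695 + 7P gives P* = 145, Q* = 320.
With the subsidy, sellers receive Ps = Pb + 36 for each unit, where Pb is the price buyers pay.
Supply in terms of Pb becomes Qs = -695 + 7(Pb + 36) = -443 + 7Pb. Setting this equal to demand: 610 - 2Pb = -443 + 7Pb, so Pb = 117.
Sellers receive Ps = 117 + 36 = 153; Q' = 610 − 2·117 = 376.

Buyers pay 117; sellers receive 153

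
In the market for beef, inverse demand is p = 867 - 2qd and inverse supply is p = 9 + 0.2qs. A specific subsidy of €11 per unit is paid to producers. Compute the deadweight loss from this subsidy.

Pre-subsidy: 867 - 2q = 9 + 0.2q gives q* = 390 and p* = 87.
With the subsidy, sellers receive ps = pb + 11 for each unit, where pb is the price buyers pay.
On the curves, pb = 867 - 2q and ps = 9 + 0.2q; the wedge ps − pb = 11 gives 9 + 0.2q − (867 - 2q) = 11, so q' = 395.
Then pb = 867 − 2·395 = 77 and ps = 9 + 0.2·395 = 88.
The subsidy expands output by 395 − 390 = 5 past the efficient level; on those units the gap between marginal cost and willingness to pay runs from 0 up to 11.
DWL = ½ × 11 × 5 = 27.5.

Deadweight loss = €27.5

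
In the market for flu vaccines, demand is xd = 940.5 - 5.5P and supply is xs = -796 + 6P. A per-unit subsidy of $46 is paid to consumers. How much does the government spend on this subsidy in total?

Pre-subsidy: 940.5 - 5.5P = -796 + 6P gives P* = 151, x* = 110.
With the rebate, buyers effectively pay Pb = Ps − 46, where Ps is the price sellers receive.
Demand in terms of Ps becomes xd = 940.5 − 5.5(Ps − 46) = 1193.5 - 5.5Ps. Setting this equal to supply: 1193.5 - 5.5Ps = -796 + 6Ps, so Ps = 173.
Buyers pay Pb = 173 − 46 = 127; x' = -796 + 6·173 = 242.
Government outlay = subsidy × quantity = 46 × 242 = 11132.

Government cost = $11132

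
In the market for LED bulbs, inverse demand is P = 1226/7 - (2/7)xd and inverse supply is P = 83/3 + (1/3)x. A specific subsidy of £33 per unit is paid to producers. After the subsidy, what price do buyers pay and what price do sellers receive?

Buyers pay 1194/13; sellers receive 1623/13

Pre-subsidy: 1226/7 - (2/7)x = 83/3 + (1/3)x gives x* = 3097/13 and P* = 1392/13.
With the subsidy, sellers receive Ps = Pb + 33 for each unit, where Pb is the price buyers pay.
On the curves, Pb = 1226/7 - (2/7)x and Ps = 83/3 + (1/3)x; the wedge Ps − Pb = 33 gives 83/3 + (1/3)x − (1226/7 - (2/7)x) = 33, so x' = 3790/13.
Then Pb = 1226/7 − (2/7)·(3790/13) = 1194/13 and Ps = 83/3 + (1/3)·(3790/13) = 1623/13.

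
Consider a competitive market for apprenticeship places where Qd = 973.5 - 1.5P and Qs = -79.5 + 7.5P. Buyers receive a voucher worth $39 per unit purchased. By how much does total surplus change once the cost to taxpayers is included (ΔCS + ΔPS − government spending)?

Net change in total surplus = -$950.625

Pre-subsidy: 973.5 - 1.5P = -79.5 + 7.5P gives P* = 117, Q* = 798.
With the rebate, buyers effectively pay Pb = Ps − 39, where Ps is the price sellers receive.
Demand in terms of Ps becomes Qd = 973.5 − 1.5(Ps − 39) = 1032 - 1.5Ps. Setting this equal to supply: 1032 - 1.5Ps = -79.5 + 7.5Ps, so Ps = 123.5.
Buyers pay Pb = 123.5 − 39 = 84.5; Q' = -79.5 + 7.5·123.5 = 846.75.
ΔCS = ½(798 + 846.75)(117 − 84.5) = 26727.1875; ΔPS = ½(798 + 846.75)(123.5 − 117) = 5345.4375.
Government spending = 39 × 846.75 = 33023.25.
Net change = 26727.1875 + 5345.4375 − 33023.25 = -950.625. The loss equals the DWL triangle ½·39·48.75.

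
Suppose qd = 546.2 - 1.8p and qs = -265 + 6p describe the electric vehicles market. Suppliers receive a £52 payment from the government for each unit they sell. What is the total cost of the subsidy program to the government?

Government cost = £22412

Pre-subsidy: 546.2 - 1.8p = -265 + 6p gives p* = 104, q* = 359.
With the subsidy, sellers receive ps = pb + 52 for each unit, where pb is the price buyers pay.
Supply in terms of pb becomes qs = -265 + 6(pb + 52) = 47 + 6pb. Setting this equal to demand: 546.2 - 1.8pb = 47 + 6pb, so pb = 64.
Sellers receive ps = 64 + 52 = 116; q' = 546.2 − 1.8·64 = 431.
Government outlay = subsidy × quantity = 52 × 431 = 22412.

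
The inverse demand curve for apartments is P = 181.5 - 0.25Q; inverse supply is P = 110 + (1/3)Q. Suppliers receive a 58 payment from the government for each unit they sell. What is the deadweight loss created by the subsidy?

Deadweight loss = 20184/7

Pre-subsidy: 181.5 - 0.25Q = 110 + (1/3)Q gives Q* = 858/7 and P* = 1056/7.
With the subsidy, sellers receive Ps = Pb + 58 for each unit, where Pb is the price buyers pay.
On the curves, Pb = 181.5 - 0.25Q and Ps = 110 + (1/3)Q; the wedge Ps − Pb = 58 gives 110 + (1/3)Q − (181.5 - 0.25Q) = 58, so Q' = 222.
Then Pb = 181.5 − 0.25·222 = 126 and Ps = 110 + (1/3)·222 = 184.
The subsidy expands output by 222 − 858/7 = 696/7 past the efficient level; on those units the gap between marginal cost and willingness to pay runs from 0 up to 58.
DWL = ½ × 58 × 696/7 = 20184/7.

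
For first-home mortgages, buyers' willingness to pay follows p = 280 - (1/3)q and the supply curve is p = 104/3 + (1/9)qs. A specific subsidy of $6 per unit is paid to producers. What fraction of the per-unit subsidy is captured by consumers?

Pre-subsidy: 280 - (1/3)q = 104/3 + (1/9)q gives q* = 552 and p* = 96.
With the subsidy, sellers receive ps = pb + 6 for each unit, where pb is the price buyers pay.
On the curves, pb = 280 - (1/3)q and ps = 104/3 + (1/9)q; the wedge ps − pb = 6 gives 104/3 + (1/9)q − (280 - (1/3)q) = 6, so q' = 565.5.
Then pb = 280 − (1/3)·565.5 = 91.5 and ps = 104/3 + (1/9)·565.5 = 97.5.
Buyers' price falls by p* − pb = 96 − 91.5 = 4.5; sellers' price rises by ps − p* = 97.5 − 96 = 1.5.
So consumers capture 4.5/6 = 0.75 of each unit of subsidy.

Consumer share = 0.75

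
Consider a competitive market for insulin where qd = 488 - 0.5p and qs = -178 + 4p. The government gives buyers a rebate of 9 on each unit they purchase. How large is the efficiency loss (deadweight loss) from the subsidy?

Deadweight loss = 18

Pre-subsidy: 488 - 0.5p = -178 + 4p gives p* = 148, q* = 414.
With the rebate, buyers effectively pay pb = ps − 9, where ps is the price sellers receive.
Demand in terms of ps becomes qd = 488 − 0.5(ps − 9) = 492.5 - 0.5ps. Setting this equal to supply: 492.5 - 0.5ps = -178 + 4ps, so ps = 149.
Buyers pay pb = 149 − 9 = 140; q' = -178 + 4·149 = 418.
The subsidy expands output by 418 − 414 = 4 past the efficient level; on those units the gap between marginal cost and willingness to pay runs from 0 up to 9.
DWL = ½ × 9 × 4 = 18.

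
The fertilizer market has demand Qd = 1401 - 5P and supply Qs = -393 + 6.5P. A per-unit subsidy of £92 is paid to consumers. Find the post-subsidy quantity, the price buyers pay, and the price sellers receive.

Q' = 881; buyers pay £104; sellers receive £196

Pre-subsidy: 1401 - 5P = -393 + 6.5P gives P* = 156, Q* = 621.
With the rebate, buyers effectively pay Pb = Ps − 92, where Ps is the price sellers receive.
Demand in terms of Ps becomes Qd = 1401 − 5(Ps − 92) = 1861 - 5Ps. Setting this equal to supply: 1861 - 5Ps = -393 + 6.5Ps, so Ps = 196.
Buyers pay Pb = 196 − 92 = 104; Q' = -393 + 6.5·196 = 881.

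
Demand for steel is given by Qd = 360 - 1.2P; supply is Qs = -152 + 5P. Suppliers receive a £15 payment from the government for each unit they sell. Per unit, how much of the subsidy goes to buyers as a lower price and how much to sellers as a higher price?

Pre-subsidy: 360 - 1.2P = -152 + 5P gives P* = 2560/31, Q* = 8088/31.
With the subsidy, sellers receive Ps = Pb + 15 for each unit, where Pb is the price buyers pay.
Supply in terms of Pb becomes Qs = -152 + 5(Pb + 15) = -77 + 5Pb. Setting this equal to demand: 360 - 1.2Pb = -77 + 5Pb, so Pb = 2185/31.
Sellers receive Ps = 2185/31 + 15 = 2650/31; Q' = 360 − 1.2·(2185/31) = 8538/31.
Buyers' price falls by P* − Pb = 2560/31 − 2185/31 = 375/31; sellers' price rises by Ps − P* = 2650/31 − 2560/31 = 90/31.

Buyers gain 375/31 per unit; sellers gain 90/31 per unit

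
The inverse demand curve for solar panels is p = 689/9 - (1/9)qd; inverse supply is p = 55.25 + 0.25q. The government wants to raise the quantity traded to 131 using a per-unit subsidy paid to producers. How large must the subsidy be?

At q = 131, from the demand curve buyers pay pb = 689/9 − (1/9)·131 = 62; from the supply curve sellers need ps = 55.25 + 0.25·131 = 88.
The subsidy must fill the gap: s = ps − pb = 88 − 62 = 26.

Required subsidy s = 26 per unit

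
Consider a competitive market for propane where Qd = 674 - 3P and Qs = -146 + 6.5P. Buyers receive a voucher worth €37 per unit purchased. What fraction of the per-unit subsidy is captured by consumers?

Consumer share = 13/19

Pre-subsidy: 674 - 3P = -146 + 6.5P gives P* = 1640/19, Q* = 7886/19.
With the rebate, buyers effectively pay Pb = Ps − 37, where Ps is the price sellers receive.
Demand in terms of Ps becomes Qd = 674 − 3(Ps − 37) = 785 - 3Ps. Setting this equal to supply: 785 - 3Ps = -146 + 6.5Ps, so Ps = 98.
Buyers pay Pb = 98 − 37 = 61; Q' = -146 + 6.5·98 = 491.
Buyers' price falls by P* − Pb = 1640/19 − 61 = 481/19; sellers' price rises by Ps − P* = 98 − 1640/19 = 222/19.
So consumers capture (481/19)/37 = 13/19 of each unit of subsidy.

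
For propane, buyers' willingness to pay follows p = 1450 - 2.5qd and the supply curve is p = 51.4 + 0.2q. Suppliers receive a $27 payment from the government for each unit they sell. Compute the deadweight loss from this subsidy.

Pre-subsidy: 1450 - 2.5q = 51.4 + 0.2q gives q* = 518 and p* = 155.
With the subsidy, sellers receive ps = pb + 27 for each unit, where pb is the price buyers pay.
On the curves, pb = 1450 - 2.5q and ps = 51.4 + 0.2q; the wedge ps − pb = 27 gives 51.4 + 0.2q − (1450 - 2.5q) = 27, so q' = 528.
Then pb = 1450 − 2.5·528 = 130 and ps = 51.4 + 0.2·528 = 157.
The subsidy expands output by 528 − 518 = 10 past the efficient level; on those units the gap between marginal cost and willingness to pay runs from 0 up to 27.
DWL = ½ × 27 × 10 = 135.

Deadweight loss = $135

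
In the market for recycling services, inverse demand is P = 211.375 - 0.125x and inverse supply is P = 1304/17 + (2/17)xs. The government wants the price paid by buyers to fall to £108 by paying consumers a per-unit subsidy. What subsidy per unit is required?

At a buyer price of 108, quantity demanded is 1691 − 8·108 = 827.
Sellers supply 827 only when they receive Ps = 1304/17 + (2/17)·827 = 174.
s = Ps − Pb = 174 − 108 = 66.

Required subsidy s = £66 per unit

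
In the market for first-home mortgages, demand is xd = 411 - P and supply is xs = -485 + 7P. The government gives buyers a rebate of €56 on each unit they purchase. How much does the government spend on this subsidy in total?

Government cost = €19488

Pre-subsidy: 411 - P = -485 + 7P gives P* = 112, x* = 299.
With the rebate, buyers effectively pay Pb = Ps − 56, where Ps is the price sellers receive.
Demand in terms of Ps becomes xd = 411 − 1(Ps − 56) = 467 - Ps. Setting this equal to supply: 467 - Ps = -485 + 7Ps, so Ps = 119.
Buyers pay Pb = 119 − 56 = 63; x' = -485 + 7·119 = 348.
Government outlay = subsidy × quantity = 56 × 348 = 19488.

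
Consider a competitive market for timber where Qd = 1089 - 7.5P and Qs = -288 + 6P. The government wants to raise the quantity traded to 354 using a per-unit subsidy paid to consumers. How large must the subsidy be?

At Q = 354, invert demand for the buyer price: Pb = (1089 − 354)/7.5 = 98; invert supply for the seller price: Ps = (354 − (-288))/6 = 107.
The subsidy must fill the gap: s = Ps − Pb = 107 − 98 = 9.

Required subsidy s = 9 per unit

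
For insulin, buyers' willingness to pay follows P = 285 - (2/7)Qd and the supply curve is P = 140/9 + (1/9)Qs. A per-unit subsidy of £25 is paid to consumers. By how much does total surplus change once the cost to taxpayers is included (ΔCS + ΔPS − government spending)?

Pre-subsidy: 285 - (2/7)Q = 140/9 + (1/9)Q gives Q* = 679 and P* = 91.
With the rebate, buyers effectively pay Pb = Ps − 25, where Ps is the price sellers receive.
On the curves, Pb = 285 - (2/7)Q and Ps = 140/9 + (1/9)Q; the wedge Ps − Pb = 25 gives 140/9 + (1/9)Q − (285 - (2/7)Q) = 25, so Q' = 742.
Then Pb = 285 − (2/7)·742 = 73 and Ps = 140/9 + (1/9)·742 = 98.
ΔCS = ½(679 + 742)(91 − 73) = 12789; ΔPS = ½(679 + 742)(98 − 91) = 4973.5.
Government spending = 25 × 742 = 18550.
Net change = 12789 + 4973.5 − 18550 = -787.5. The loss equals the DWL triangle ½·25·63.

Net change in total surplus = -£787.5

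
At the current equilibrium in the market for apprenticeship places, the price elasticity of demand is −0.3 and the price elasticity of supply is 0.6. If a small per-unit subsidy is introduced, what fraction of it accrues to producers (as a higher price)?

For a small subsidy around the equilibrium, the benefit split depends on the relative slopes, which at a point are proportional to the elasticities.
Buyer share = εs/(εs + |εd|) = 0.6/(0.6 + 0.3) = 2/3; seller share = |εd|/(εs + |εd|) = 1/3.
So producers capture 1/3 of the subsidy.

Producer share = 1/3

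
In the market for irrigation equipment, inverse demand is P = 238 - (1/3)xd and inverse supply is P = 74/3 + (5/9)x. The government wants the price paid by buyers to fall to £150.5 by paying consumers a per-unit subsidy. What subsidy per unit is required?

At a buyer price of 150.5, quantity demanded is 714 − 3·150.5 = 262.5.
Sellers supply 262.5 only when they receive Ps = 74/3 + (5/9)·262.5 = 170.5.
s = Ps − Pb = 170.5 − 150.5 = 20.

Required subsidy s = £20 per unit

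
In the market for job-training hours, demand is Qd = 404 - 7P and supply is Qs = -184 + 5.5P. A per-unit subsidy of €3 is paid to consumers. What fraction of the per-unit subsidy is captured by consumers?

Consumer share = 0.44

Pre-subsidy: 404 - 7P = -184 + 5.5P gives P* = 47.04, Q* = 74.72.
With the rebate, buyers effectively pay Pb = Ps − 3, where Ps is the price sellers receive.
Demand in terms of Ps becomes Qd = 404 − 7(Ps − 3) = 425 - 7Ps. Setting this equal to supply: 425 - 7Ps = -184 + 5.5Ps, so Ps = 48.72.
Buyers pay Pb = 48.72 − 3 = 45.72; Q' = -184 + 5.5·48.72 = 83.96.
Buyers' price falls by P* − Pb = 47.04 − 45.72 = 1.32; sellers' price rises by Ps − P* = 48.72 − 47.04 = 1.68.
So consumers capture 1.32/3 = 0.44 of each unit of subsidy.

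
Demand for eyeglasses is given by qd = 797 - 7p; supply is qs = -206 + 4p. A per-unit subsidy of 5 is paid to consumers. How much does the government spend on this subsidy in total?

Government cost = 9430/11

Pre-subsidy: 797 - 7p = -206 + 4p gives p* = 1003/11, q* = 1746/11.
With the rebate, buyers effectively pay pb = ps − 5, where ps is the price sellers receive.
Demand in terms of ps becomes qd = 797 − 7(ps − 5) = 832 - 7ps. Setting this equal to supply: 832 - 7ps = -206 + 4ps, so ps = 1038/11.
Buyers pay pb = 1038/11 − 5 = 983/11; q' = -206 + 4·(1038/11) = 1886/11.
Government outlay = subsidy × quantity = 5 × 1886/11 = 9430/11.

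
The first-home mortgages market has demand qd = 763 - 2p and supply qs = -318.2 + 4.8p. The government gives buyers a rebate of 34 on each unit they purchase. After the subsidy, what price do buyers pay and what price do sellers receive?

Buyers pay 135; sellers receive 169

Pre-subsidy: 763 - 2p = -318.2 + 4.8p gives p* = 159, q* = 445.
With the rebate, buyers effectively pay pb = ps − 34, where ps is the price sellers receive.
Demand in terms of ps becomes qd = 763 − 2(ps − 34) = 831 - 2ps. Setting this equal to supply: 831 - 2ps = -318.2 + 4.8ps, so ps = 169.
Buyers pay pb = 169 − 34 = 135; q' = -318.2 + 4.8·169 = 493.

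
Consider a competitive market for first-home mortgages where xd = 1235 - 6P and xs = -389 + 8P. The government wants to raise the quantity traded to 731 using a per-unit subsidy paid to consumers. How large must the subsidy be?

Required subsidy s = 56 per unit

At x = 731, invert demand for the buyer price: Pb = (1235 − 731)/6 = 84; invert supply for the seller price: Ps = (731 − (-389))/8 = 140.
The subsidy must fill the gap: s = Ps − Pb = 140 − 84 = 56.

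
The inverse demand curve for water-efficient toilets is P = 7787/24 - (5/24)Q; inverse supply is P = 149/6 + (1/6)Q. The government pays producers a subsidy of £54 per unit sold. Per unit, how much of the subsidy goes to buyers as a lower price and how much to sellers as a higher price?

Buyers gain £30 per unit; sellers gain £24 per unit

Pre-subsidy: 7787/24 - (5/24)Q = 149/6 + (1/6)Q gives Q* = 799 and P* = 158.
With the subsidy, sellers receive Ps = Pb + 54 for each unit, where Pb is the price buyers pay.
On the curves, Pb = 7787/24 - (5/24)Q and Ps = 149/6 + (1/6)Q; the wedge Ps − Pb = 54 gives 149/6 + (1/6)Q − (7787/24 - (5/24)Q) = 54, so Q' = 943.
Then Pb = 7787/24 − (5/24)·943 = 128 and Ps = 149/6 + (1/6)·943 = 182.
Buyers' price falls by P* − Pb = 158 − 128 = 30; sellers' price rises by Ps − P* = 182 − 158 = 24.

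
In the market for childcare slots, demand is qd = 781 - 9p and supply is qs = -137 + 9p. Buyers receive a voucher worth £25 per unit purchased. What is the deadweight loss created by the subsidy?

Deadweight loss = £1406.25

Pre-subsidy: 781 - 9p = -137 + 9p gives p* = 51, q* = 322.
With the rebate, buyers effectively pay pb = ps − 25, where ps is the price sellers receive.
Demand in terms of ps becomes qd = 781 − 9(ps − 25) = 1006 - 9ps. Setting this equal to supply: 1006 - 9ps = -137 + 9ps, so ps = 63.5.
Buyers pay pb = 63.5 − 25 = 38.5; q' = -137 + 9·63.5 = 434.5.
The subsidy expands output by 434.5 − 322 = 112.5 past the efficient level; on those units the gap between marginal cost and willingness to pay runs from 0 up to 25.
DWL = ½ × 25 × 112.5 = 1406.25.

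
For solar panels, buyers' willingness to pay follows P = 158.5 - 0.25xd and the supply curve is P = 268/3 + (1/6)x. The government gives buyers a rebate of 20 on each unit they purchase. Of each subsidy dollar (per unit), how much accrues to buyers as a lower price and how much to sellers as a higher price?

Pre-subsidy: 158.5 - 0.25x = 268/3 + (1/6)x gives x* = 166 and P* = 117.
With the rebate, buyers effectively pay Pb = Ps − 20, where Ps is the price sellers receive.
On the curves, Pb = 158.5 - 0.25x and Ps = 268/3 + (1/6)x; the wedge Ps − Pb = 20 gives 268/3 + (1/6)x − (158.5 - 0.25x) = 20, so x' = 214.
Then Pb = 158.5 − 0.25·214 = 105 and Ps = 268/3 + (1/6)·214 = 125.
Buyers' price falls by P* − Pb = 117 − 105 = 12; sellers' price rises by Ps − P* = 125 − 117 = 8.

Buyers gain 12 per unit; sellers gain 8 per unit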